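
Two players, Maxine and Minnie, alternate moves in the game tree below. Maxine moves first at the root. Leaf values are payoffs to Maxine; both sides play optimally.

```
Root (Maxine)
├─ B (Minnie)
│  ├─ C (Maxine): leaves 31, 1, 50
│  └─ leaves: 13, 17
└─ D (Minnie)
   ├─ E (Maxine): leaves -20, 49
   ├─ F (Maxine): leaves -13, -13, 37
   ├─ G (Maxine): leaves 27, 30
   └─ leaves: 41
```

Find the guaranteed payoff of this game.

C (Maxine): max(31, 1, 50) = 50
B (Minnie): min(50, 13, 17) = 13
E (Maxine): max(-20, 49) = 49
F (Maxine): max(-13, -13, 37) = 37
G (Maxine): max(27, 30) = 30
D (Minnie): min(49, 37, 30, 41) = 30
Root (Maxine): max(13, 30) = 30

30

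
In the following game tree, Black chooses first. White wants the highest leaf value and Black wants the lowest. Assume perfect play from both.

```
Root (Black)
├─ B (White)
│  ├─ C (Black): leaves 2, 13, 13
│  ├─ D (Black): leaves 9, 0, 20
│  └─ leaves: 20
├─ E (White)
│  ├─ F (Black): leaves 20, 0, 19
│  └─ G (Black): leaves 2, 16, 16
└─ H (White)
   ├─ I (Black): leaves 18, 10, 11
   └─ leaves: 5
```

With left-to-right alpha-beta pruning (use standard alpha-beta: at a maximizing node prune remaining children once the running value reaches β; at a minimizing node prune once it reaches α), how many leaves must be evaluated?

15

C [α=-∞,β=+∞]: v=2
D [α=2,β=+∞]: v=0 after child 2 ≤ α → α-cutoff, skip 1
B [α=-∞,β=+∞]: v=20
F [α=-∞,β=20]: v=0
G [α=0,β=20]: v=2
E [α=-∞,β=20]: v=2
I [α=-∞,β=2]: v=10
H [α=-∞,β=2]: v=10 after child 1 ≥ β → β-cutoff, skip 1
Root [α=-∞,β=+∞]: v=2
Leaves evaluated: 15 of 17.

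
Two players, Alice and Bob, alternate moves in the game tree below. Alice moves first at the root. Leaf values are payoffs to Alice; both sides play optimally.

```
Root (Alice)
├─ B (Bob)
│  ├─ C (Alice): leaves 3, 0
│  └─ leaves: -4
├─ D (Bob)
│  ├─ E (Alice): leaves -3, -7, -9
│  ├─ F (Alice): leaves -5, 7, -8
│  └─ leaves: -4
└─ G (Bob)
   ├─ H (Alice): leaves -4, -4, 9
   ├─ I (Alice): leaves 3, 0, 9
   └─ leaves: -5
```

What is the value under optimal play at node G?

-5

H: max(-4, -4, 9) = 9
I: max(3, 0, 9) = 9
G: min(9, 9, -5) = -5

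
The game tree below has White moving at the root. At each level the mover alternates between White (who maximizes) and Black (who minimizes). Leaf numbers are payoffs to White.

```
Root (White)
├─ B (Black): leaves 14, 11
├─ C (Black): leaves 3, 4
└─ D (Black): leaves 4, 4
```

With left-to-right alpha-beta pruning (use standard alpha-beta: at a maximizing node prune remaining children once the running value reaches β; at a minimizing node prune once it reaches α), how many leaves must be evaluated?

4

B [α=-∞,β=+∞]: v=11
C [α=11,β=+∞]: v=3 after child 1 ≤ α → α-cutoff, skip 1
D [α=11,β=+∞]: v=4 after child 1 ≤ α → α-cutoff, skip 1
Root [α=-∞,β=+∞]: v=11
Leaves evaluated: 4 of 6.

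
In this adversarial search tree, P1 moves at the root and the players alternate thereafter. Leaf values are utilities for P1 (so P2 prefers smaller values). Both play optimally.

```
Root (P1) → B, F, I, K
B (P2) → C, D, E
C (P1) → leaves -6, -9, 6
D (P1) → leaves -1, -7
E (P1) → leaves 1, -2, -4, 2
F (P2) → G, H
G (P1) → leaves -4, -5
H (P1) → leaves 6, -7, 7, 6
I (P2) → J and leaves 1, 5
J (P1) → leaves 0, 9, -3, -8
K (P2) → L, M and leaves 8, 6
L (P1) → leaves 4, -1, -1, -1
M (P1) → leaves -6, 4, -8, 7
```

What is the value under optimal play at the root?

4

C (P1): max(-6, -9, 6) = 6
D (P1): max(-1, -7) = -1
E (P1): max(1, -2, -4, 2) = 2
B (P2): min(6, -1, 2) = -1
G (P1): max(-4, -5) = -4
H (P1): max(6, -7, 7, 6) = 7
F (P2): min(-4, 7) = -4
J (P1): max(0, 9, -3, -8) = 9
I (P2): min(9, 1, 5) = 1
L (P1): max(4, -1, -1, -1) = 4
M (P1): max(-6, 4, -8, 7) = 7
K (P2): min(4, 7, 8, 6) = 4
Root (P1): max(-1, -4, 1, 4) = 4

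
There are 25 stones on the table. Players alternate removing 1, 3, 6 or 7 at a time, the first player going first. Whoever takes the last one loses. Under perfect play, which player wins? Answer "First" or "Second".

Second

Compute winning (W) and losing (L) positions by backward induction:
i:   0  1  2  3  4  5  6  7  8  9 10 11 12 13 14 15 16 17 18 19 20 21 22 23 24 25
     W  L  W  L  W  L  W  W  W  W  W  W  W  L  W  L  W  L  W  W  W  W  W  W  W  L
Position 25 is L, so the second player wins.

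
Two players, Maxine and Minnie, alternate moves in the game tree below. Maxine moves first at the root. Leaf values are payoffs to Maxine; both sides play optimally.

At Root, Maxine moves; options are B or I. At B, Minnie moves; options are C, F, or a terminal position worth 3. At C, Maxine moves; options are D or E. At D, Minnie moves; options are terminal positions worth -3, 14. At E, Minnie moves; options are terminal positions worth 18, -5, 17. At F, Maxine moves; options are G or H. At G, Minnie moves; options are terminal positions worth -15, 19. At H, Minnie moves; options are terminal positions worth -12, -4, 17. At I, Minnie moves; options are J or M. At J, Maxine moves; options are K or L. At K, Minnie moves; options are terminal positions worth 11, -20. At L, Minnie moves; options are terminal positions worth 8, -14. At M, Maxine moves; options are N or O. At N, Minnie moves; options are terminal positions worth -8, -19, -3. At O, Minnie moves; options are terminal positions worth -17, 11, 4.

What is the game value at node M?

-17

N: min(-8, -19, -3) = -19
O: min(-17, 11, 4) = -17
M: max(-19, -17) = -17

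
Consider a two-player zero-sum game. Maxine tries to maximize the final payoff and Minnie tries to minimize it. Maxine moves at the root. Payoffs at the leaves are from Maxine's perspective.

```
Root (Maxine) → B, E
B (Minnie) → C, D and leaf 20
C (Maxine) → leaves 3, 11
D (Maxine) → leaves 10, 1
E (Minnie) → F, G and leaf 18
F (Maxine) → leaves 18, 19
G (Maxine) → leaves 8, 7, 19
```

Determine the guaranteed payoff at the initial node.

18

C (Maxine): max(3, 11) = 11
D (Maxine): max(10, 1) = 10
B (Minnie): min(11, 10, 20) = 10
F (Maxine): max(18, 19) = 19
G (Maxine): max(8, 7, 19) = 19
E (Minnie): min(19, 19, 18) = 18
Root (Maxine): max(10, 18) = 18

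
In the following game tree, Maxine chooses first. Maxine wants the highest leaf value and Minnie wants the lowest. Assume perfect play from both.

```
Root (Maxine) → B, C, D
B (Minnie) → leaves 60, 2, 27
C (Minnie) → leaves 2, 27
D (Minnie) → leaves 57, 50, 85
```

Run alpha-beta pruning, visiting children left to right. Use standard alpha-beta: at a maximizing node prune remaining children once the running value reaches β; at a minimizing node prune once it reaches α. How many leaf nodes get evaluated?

B [α=-∞,β=+∞]: v=2
C [α=2,β=+∞]: v=2 after child 1 ≤ α → α-cutoff, skip 1
D [α=2,β=+∞]: v=50
Root [α=-∞,β=+∞]: v=50
Leaves evaluated: 7 of 8.

7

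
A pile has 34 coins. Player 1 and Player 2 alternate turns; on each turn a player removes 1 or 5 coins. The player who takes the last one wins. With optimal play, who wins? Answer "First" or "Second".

W/L table (W = player to move can force a win):
i:   0  1  2  3  4  5  6  7  8  9 10 11 12 13 14 15 16 17 18 19 20 21 22 23 24 25 26 27 28 29 30 31 32 33 34
     L  W  L  W  L  W  L  W  L  W  L  W  L  W  L  W  L  W  L  W  L  W  L  W  L  W  L  W  L  W  L  W  L  W  L
Position 34 is L, so the second player wins.

Second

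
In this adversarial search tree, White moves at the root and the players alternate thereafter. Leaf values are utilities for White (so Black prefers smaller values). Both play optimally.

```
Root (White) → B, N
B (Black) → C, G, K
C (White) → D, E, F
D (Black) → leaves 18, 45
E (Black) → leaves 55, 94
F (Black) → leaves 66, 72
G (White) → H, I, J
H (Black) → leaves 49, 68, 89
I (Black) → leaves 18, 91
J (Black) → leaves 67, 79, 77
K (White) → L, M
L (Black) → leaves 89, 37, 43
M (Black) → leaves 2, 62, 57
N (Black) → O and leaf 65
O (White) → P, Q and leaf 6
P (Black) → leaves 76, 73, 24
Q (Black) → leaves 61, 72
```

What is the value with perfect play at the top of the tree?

D (Black): min(18, 45) = 18
E (Black): min(55, 94) = 55
F (Black): min(66, 72) = 66
C (White): max(18, 55, 66) = 66
H (Black): min(49, 68, 89) = 49
I (Black): min(18, 91) = 18
J (Black): min(67, 79, 77) = 67
G (White): max(49, 18, 67) = 67
L (Black): min(89, 37, 43) = 37
M (Black): min(2, 62, 57) = 2
K (White): max(37, 2) = 37
B (Black): min(66, 67, 37) = 37
P (Black): min(76, 73, 24) = 24
Q (Black): min(61, 72) = 61
O (White): max(24, 61, 6) = 61
N (Black): min(61, 65) = 61
Root (White): max(37, 61) = 61

61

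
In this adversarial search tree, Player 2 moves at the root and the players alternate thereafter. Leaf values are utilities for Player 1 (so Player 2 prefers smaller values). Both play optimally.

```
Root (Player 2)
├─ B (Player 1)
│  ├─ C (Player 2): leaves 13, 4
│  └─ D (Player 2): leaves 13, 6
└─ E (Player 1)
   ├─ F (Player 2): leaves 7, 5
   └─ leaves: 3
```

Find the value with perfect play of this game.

C (Player 2): min(13, 4) = 4
D (Player 2): min(13, 6) = 6
B (Player 1): max(4, 6) = 6
F (Player 2): min(7, 5) = 5
E (Player 1): max(5, 3) = 5
Root (Player 2): min(6, 5) = 5

5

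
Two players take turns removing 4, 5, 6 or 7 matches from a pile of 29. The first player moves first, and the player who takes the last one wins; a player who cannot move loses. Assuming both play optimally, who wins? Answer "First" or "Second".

First

Positions where the player to move wins (W) vs loses (L):
i:   0  1  2  3  4  5  6  7  8  9 10 11 12 13 14 15 16 17 18 19 20 21 22 23 24 25 26 27 28 29
     L  L  L  L  W  W  W  W  W  W  W  L  L  L  L  W  W  W  W  W  W  W  L  L  L  L  W  W  W  W
Position 29 is W, so the first player wins.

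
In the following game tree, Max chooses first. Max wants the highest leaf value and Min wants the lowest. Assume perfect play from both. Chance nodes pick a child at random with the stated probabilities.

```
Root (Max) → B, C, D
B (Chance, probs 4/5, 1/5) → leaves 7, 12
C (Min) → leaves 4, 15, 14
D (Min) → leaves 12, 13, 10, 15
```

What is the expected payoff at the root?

B (Chance): 4/5·7 + 1/5·12 = 8
C (Min): min(4, 15, 14) = 4
D (Min): min(12, 13, 10, 15) = 10
Root (Max): max(8, 4, 10) = 10

10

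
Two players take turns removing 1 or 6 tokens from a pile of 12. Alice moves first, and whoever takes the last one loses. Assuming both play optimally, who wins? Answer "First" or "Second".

Second

Positions where the player to move wins (W) vs loses (L):
i:   0  1  2  3  4  5  6  7  8  9 10 11 12
     W  L  W  L  W  L  W  W  L  W  L  W  L
Position 12 is L, so the second player wins.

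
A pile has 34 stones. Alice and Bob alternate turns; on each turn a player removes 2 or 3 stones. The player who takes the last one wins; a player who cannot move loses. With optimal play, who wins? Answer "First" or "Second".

First

Positions where the player to move wins (W) vs loses (L):
i:   0  1  2  3  4  5  6  7  8  9 10 11 12 13 14 15 16 17 18 19 20 21 22 23 24 25 26 27 28 29 30 31 32 33 34
     L  L  W  W  W  L  L  W  W  W  L  L  W  W  W  L  L  W  W  W  L  L  W  W  W  L  L  W  W  W  L  L  W  W  W
Position 34 is W, so the first player wins.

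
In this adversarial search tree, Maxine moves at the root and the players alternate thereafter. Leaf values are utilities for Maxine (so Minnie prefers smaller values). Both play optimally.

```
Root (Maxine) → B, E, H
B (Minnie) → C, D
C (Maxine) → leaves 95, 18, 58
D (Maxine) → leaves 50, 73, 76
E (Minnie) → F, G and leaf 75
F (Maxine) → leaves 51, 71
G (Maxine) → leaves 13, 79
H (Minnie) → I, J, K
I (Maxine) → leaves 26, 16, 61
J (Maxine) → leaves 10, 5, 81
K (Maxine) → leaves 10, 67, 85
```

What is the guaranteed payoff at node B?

76

C: max(95, 18, 58) = 95
D: max(50, 73, 76) = 76
B: min(95, 76) = 76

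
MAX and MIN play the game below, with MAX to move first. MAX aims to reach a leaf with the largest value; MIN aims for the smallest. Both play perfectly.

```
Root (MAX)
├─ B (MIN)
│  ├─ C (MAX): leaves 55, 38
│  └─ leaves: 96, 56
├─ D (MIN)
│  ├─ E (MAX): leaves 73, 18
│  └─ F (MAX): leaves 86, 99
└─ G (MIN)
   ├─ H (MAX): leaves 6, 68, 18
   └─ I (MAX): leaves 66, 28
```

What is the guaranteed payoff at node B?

55

C: max(55, 38) = 55
B: min(55, 96, 56) = 55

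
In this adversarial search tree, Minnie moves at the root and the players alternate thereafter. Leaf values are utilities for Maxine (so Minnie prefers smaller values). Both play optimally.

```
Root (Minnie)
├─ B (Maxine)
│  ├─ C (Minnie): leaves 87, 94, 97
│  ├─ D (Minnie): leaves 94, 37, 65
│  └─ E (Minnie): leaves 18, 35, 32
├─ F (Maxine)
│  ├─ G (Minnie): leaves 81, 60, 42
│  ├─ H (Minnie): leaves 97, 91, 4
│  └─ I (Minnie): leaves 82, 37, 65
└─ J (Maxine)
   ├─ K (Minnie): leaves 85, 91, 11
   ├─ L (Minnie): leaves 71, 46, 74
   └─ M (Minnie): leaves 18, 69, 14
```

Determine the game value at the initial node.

42

C (Minnie): min(87, 94, 97) = 87
D (Minnie): min(94, 37, 65) = 37
E (Minnie): min(18, 35, 32) = 18
B (Maxine): max(87, 37, 18) = 87
G (Minnie): min(81, 60, 42) = 42
H (Minnie): min(97, 91, 4) = 4
I (Minnie): min(82, 37, 65) = 37
F (Maxine): max(42, 4, 37) = 42
K (Minnie): min(85, 91, 11) = 11
L (Minnie): min(71, 46, 74) = 46
M (Minnie): min(18, 69, 14) = 14
J (Maxine): max(11, 46, 14) = 46
Root (Minnie): min(87, 42, 46) = 42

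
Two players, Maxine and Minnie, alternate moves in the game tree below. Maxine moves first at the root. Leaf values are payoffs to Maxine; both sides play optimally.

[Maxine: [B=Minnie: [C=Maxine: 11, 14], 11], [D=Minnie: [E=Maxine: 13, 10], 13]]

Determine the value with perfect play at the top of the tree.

C (Maxine): max(11, 14) = 14
B (Minnie): min(14, 11) = 11
E (Maxine): max(13, 10) = 13
D (Minnie): min(13, 13) = 13
Root (Maxine): max(11, 13) = 13

13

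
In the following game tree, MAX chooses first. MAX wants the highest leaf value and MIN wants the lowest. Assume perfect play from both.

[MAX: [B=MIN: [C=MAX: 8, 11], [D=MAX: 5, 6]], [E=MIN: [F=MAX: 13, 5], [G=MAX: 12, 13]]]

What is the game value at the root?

C (MAX): max(8, 11) = 11
D (MAX): max(5, 6) = 6
B (MIN): min(11, 6) = 6
F (MAX): max(13, 5) = 13
G (MAX): max(12, 13) = 13
E (MIN): min(13, 13) = 13
Root (MAX): max(6, 13) = 13

13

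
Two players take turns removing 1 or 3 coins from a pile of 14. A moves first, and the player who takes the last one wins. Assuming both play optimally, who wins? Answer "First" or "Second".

W/L table (W = player to move can force a win):
i:   0  1  2  3  4  5  6  7  8  9 10 11 12 13 14
     L  W  L  W  L  W  L  W  L  W  L  W  L  W  L
Position 14 is L, so the second player wins.

Second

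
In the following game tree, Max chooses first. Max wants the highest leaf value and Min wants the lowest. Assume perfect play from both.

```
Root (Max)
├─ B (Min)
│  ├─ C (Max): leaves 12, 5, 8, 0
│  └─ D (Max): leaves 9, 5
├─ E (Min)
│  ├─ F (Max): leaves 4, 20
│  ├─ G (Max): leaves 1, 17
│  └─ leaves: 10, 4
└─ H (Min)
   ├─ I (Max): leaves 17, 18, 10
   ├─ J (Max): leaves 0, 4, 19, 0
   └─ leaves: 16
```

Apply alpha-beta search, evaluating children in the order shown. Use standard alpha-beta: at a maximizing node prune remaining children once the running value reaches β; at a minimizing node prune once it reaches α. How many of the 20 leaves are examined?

19

C [α=-∞,β=+∞]: v=12
D [α=-∞,β=12]: v=9
B [α=-∞,β=+∞]: v=9
F [α=9,β=+∞]: v=20
G [α=9,β=20]: v=17
E [α=9,β=+∞]: v=4
I [α=9,β=+∞]: v=18
J [α=9,β=18]: v=19 after child 3 ≥ β → β-cutoff, skip 1
H [α=9,β=+∞]: v=16
Root [α=-∞,β=+∞]: v=16
Leaves evaluated: 19 of 20.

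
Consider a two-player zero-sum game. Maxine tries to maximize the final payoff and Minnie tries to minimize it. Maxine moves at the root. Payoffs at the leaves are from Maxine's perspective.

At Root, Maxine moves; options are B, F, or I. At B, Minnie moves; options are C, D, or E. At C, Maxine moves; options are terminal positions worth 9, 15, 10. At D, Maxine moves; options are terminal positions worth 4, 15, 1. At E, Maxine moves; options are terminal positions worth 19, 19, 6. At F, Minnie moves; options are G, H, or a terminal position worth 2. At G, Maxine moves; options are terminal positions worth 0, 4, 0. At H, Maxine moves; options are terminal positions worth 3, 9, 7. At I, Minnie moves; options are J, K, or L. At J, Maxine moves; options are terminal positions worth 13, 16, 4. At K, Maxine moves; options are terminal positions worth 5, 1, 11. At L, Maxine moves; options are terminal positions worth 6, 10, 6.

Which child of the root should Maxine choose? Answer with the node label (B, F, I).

B

C (Maxine): max(9, 15, 10) = 15
D (Maxine): max(4, 15, 1) = 15
E (Maxine): max(19, 19, 6) = 19
B (Minnie): min(15, 15, 19) = 15
G (Maxine): max(0, 4, 0) = 4
H (Maxine): max(3, 9, 7) = 9
F (Minnie): min(4, 9, 2) = 2
J (Maxine): max(13, 16, 4) = 16
K (Maxine): max(5, 1, 11) = 11
L (Maxine): max(6, 10, 6) = 10
I (Minnie): min(16, 11, 10) = 10
Root (Maxine): max(15, 2, 10) = 15
Maxine picks the child with the highest value: B (value 15).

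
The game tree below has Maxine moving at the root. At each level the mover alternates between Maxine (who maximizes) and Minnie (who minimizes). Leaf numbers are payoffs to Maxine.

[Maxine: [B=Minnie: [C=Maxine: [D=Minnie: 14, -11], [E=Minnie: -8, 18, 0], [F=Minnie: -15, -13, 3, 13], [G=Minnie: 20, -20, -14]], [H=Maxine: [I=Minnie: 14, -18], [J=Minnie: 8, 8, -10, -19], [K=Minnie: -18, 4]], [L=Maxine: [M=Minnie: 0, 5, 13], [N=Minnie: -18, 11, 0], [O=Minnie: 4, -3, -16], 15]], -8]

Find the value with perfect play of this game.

D (Minnie): min(14, -11) = -11
E (Minnie): min(-8, 18, 0) = -8
F (Minnie): min(-15, -13, 3, 13) = -15
G (Minnie): min(20, -20, -14) = -20
C (Maxine): max(-11, -8, -15, -20) = -8
I (Minnie): min(14, -18) = -18
J (Minnie): min(8, 8, -10, -19) = -19
K (Minnie): min(-18, 4) = -18
H (Maxine): max(-18, -19, -18) = -18
M (Minnie): min(0, 5, 13) = 0
N (Minnie): min(-18, 11, 0) = -18
O (Minnie): min(4, -3, -16) = -16
L (Maxine): max(0, -18, -16, 15) = 15
B (Minnie): min(-8, -18, 15) = -18
Root (Maxine): max(-18, -8) = -8

-8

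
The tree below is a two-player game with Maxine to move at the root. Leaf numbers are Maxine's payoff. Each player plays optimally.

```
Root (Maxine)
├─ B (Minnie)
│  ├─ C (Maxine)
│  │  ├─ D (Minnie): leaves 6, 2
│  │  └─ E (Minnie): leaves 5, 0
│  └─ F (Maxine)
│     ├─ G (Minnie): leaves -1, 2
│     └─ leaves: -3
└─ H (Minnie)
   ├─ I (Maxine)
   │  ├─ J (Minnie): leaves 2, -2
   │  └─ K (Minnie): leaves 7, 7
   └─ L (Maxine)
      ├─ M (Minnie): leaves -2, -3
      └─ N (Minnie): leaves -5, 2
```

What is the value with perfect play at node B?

-1

D: min(6, 2) = 2
E: min(5, 0) = 0
C: max(2, 0) = 2
G: min(-1, 2) = -1
F: max(-1, -3) = -1
B: min(2, -1) = -1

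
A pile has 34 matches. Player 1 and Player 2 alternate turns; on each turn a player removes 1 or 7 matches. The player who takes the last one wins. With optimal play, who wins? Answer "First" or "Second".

Second

W/L table (W = player to move can force a win):
i:   0  1  2  3  4  5  6  7  8  9 10 11 12 13 14 15 16 17 18 19 20 21 22 23 24 25 26 27 28 29 30 31 32 33 34
     L  W  L  W  L  W  L  W  L  W  L  W  L  W  L  W  L  W  L  W  L  W  L  W  L  W  L  W  L  W  L  W  L  W  L
Position 34 is L, so the second player wins.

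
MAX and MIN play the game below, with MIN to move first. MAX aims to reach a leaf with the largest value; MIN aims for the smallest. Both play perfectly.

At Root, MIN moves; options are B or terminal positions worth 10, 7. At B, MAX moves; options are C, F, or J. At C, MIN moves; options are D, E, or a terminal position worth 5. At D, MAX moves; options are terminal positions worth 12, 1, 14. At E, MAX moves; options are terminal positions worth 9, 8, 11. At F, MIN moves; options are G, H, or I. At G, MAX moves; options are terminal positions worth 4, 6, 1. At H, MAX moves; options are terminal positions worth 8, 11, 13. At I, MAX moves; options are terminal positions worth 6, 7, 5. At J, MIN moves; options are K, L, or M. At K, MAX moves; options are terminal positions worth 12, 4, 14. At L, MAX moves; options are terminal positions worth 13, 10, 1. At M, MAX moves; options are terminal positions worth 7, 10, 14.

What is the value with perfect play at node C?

5

D: max(12, 1, 14) = 14
E: max(9, 8, 11) = 11
C: min(14, 11, 5) = 5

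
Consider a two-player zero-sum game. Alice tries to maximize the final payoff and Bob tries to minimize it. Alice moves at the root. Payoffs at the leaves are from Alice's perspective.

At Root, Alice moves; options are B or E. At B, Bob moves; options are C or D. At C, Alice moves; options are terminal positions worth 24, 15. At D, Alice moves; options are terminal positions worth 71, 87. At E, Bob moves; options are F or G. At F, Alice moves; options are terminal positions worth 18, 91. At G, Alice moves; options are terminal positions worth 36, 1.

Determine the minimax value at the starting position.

36

C (Alice): max(24, 15) = 24
D (Alice): max(71, 87) = 87
B (Bob): min(24, 87) = 24
F (Alice): max(18, 91) = 91
G (Alice): max(36, 1) = 36
E (Bob): min(91, 36) = 36
Root (Alice): max(24, 36) = 36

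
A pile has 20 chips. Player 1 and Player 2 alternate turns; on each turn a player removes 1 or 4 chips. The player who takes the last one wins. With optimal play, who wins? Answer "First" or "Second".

Second

W/L table (W = player to move can force a win):
i:   0  1  2  3  4  5  6  7  8  9 10 11 12 13 14 15 16 17 18 19 20
     L  W  L  W  W  L  W  L  W  W  L  W  L  W  W  L  W  L  W  W  L
Position 20 is L, so the second player wins.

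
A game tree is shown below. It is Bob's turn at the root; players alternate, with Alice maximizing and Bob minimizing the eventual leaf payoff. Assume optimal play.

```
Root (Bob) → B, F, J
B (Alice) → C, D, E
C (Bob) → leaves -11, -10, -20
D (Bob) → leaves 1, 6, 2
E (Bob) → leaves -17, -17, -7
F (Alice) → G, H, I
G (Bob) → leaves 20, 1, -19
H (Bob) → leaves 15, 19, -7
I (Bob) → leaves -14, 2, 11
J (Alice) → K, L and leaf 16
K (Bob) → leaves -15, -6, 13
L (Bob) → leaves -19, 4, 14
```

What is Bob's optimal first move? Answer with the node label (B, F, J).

F

C (Bob): min(-11, -10, -20) = -20
D (Bob): min(1, 6, 2) = 1
E (Bob): min(-17, -17, -7) = -17
B (Alice): max(-20, 1, -17) = 1
G (Bob): min(20, 1, -19) = -19
H (Bob): min(15, 19, -7) = -7
I (Bob): min(-14, 2, 11) = -14
F (Alice): max(-19, -7, -14) = -7
K (Bob): min(-15, -6, 13) = -15
L (Bob): min(-19, 4, 14) = -19
J (Alice): max(-15, -19, 16) = 16
Root (Bob): min(1, -7, 16) = -7
Bob picks the child with the lowest value: F (value -7).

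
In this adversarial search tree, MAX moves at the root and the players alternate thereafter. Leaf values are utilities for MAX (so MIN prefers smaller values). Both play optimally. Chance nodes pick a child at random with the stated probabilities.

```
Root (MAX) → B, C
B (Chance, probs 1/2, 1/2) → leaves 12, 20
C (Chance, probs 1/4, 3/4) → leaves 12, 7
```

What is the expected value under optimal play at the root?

16

B (Chance): 1/2·12 + 1/2·20 = 16
C (Chance): 1/4·12 + 3/4·7 = 8.25
Root (MAX): max(16, 8.25) = 16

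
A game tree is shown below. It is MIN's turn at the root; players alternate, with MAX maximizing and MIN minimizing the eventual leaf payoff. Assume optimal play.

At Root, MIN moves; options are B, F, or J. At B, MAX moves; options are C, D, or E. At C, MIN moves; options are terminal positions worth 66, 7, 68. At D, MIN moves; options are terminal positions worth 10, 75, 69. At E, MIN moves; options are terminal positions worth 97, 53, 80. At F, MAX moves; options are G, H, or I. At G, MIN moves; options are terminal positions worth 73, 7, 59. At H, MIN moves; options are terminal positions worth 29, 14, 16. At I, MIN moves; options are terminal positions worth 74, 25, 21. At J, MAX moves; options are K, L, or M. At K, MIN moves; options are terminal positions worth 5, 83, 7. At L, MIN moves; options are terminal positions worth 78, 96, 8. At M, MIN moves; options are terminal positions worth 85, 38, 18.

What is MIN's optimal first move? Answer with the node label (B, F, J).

C (MIN): min(66, 7, 68) = 7
D (MIN): min(10, 75, 69) = 10
E (MIN): min(97, 53, 80) = 53
B (MAX): max(7, 10, 53) = 53
G (MIN): min(73, 7, 59) = 7
H (MIN): min(29, 14, 16) = 14
I (MIN): min(74, 25, 21) = 21
F (MAX): max(7, 14, 21) = 21
K (MIN): min(5, 83, 7) = 5
L (MIN): min(78, 96, 8) = 8
M (MIN): min(85, 38, 18) = 18
J (MAX): max(5, 8, 18) = 18
Root (MIN): min(53, 21, 18) = 18
MIN picks the child with the lowest value: J (value 18).

J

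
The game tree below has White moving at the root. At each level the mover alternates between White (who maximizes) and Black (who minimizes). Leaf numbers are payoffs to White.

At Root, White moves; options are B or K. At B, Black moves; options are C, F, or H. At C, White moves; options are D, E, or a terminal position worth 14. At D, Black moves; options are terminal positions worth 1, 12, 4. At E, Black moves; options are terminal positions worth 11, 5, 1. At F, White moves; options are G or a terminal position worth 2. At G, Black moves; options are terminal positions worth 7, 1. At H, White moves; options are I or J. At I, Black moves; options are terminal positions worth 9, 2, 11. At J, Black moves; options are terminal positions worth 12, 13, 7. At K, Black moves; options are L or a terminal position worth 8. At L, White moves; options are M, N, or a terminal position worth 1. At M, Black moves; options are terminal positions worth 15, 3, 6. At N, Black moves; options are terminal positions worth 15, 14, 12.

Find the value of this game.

8

D (Black): min(1, 12, 4) = 1
E (Black): min(11, 5, 1) = 1
C (White): max(1, 1, 14) = 14
G (Black): min(7, 1) = 1
F (White): max(1, 2) = 2
I (Black): min(9, 2, 11) = 2
J (Black): min(12, 13, 7) = 7
H (White): max(2, 7) = 7
B (Black): min(14, 2, 7) = 2
M (Black): min(15, 3, 6) = 3
N (Black): min(15, 14, 12) = 12
L (White): max(3, 12, 1) = 12
K (Black): min(12, 8) = 8
Root (White): max(2, 8) = 8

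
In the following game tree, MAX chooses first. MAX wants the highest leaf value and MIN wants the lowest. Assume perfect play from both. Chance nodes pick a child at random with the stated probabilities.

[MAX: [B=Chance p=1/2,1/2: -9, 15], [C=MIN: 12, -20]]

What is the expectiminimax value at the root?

3

B (Chance): 1/2·-9 + 1/2·15 = 3
C (MIN): min(12, -20) = -20
Root (MAX): max(3, -20) = 3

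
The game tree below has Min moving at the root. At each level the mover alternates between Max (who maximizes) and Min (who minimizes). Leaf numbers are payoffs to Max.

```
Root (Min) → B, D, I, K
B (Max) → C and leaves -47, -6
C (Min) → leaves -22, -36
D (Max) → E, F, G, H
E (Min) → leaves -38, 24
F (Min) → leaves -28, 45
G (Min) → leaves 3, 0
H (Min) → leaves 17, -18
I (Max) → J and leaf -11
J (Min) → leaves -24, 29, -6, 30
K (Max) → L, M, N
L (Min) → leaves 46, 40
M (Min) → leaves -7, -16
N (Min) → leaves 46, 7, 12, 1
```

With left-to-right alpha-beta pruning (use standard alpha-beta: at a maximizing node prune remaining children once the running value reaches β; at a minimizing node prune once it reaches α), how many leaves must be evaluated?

17

C [α=-∞,β=+∞]: v=-36
B [α=-∞,β=+∞]: v=-6
E [α=-∞,β=-6]: v=-38
F [α=-38,β=-6]: v=-28
G [α=-28,β=-6]: v=0
D [α=-∞,β=-6]: v=0 after child 3 ≥ β → β-cutoff, skip 1
J [α=-∞,β=-6]: v=-24
I [α=-∞,β=-6]: v=-11
L [α=-∞,β=-11]: v=40
K [α=-∞,β=-11]: v=40 after child 1 ≥ β → β-cutoff, skip 2
Root [α=-∞,β=+∞]: v=-11
Leaves evaluated: 17 of 25.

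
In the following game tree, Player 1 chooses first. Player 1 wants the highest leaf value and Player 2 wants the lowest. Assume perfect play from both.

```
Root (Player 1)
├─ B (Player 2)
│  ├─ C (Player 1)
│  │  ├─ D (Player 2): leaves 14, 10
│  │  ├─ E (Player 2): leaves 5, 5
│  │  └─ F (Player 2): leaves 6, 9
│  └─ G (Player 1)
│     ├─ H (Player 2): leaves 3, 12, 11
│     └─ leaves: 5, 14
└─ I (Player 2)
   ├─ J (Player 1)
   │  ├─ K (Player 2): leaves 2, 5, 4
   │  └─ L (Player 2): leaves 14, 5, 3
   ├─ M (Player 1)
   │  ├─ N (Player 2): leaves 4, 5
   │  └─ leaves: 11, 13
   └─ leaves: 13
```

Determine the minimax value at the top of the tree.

D (Player 2): min(14, 10) = 10
E (Player 2): min(5, 5) = 5
F (Player 2): min(6, 9) = 6
C (Player 1): max(10, 5, 6) = 10
H (Player 2): min(3, 12, 11) = 3
G (Player 1): max(3, 5, 14) = 14
B (Player 2): min(10, 14) = 10
K (Player 2): min(2, 5, 4) = 2
L (Player 2): min(14, 5, 3) = 3
J (Player 1): max(2, 3) = 3
N (Player 2): min(4, 5) = 4
M (Player 1): max(4, 11, 13) = 13
I (Player 2): min(3, 13, 13) = 3
Root (Player 1): max(10, 3) = 10

10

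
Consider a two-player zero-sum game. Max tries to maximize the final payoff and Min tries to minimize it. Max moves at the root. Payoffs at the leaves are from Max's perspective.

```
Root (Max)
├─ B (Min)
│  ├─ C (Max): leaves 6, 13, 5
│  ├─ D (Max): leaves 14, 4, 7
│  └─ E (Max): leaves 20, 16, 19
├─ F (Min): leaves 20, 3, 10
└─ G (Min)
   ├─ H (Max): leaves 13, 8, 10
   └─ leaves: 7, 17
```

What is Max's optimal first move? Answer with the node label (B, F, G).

B

C (Max): max(6, 13, 5) = 13
D (Max): max(14, 4, 7) = 14
E (Max): max(20, 16, 19) = 20
B (Min): min(13, 14, 20) = 13
F (Min): min(20, 3, 10) = 3
H (Max): max(13, 8, 10) = 13
G (Min): min(13, 7, 17) = 7
Root (Max): max(13, 3, 7) = 13
Max picks the child with the highest value: B (value 13).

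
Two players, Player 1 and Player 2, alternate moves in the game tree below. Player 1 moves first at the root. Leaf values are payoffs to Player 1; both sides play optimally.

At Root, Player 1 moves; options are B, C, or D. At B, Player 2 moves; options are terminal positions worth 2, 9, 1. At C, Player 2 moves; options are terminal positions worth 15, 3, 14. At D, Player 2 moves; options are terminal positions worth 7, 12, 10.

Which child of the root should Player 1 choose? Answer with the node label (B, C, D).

B (Player 2): min(2, 9, 1) = 1
C (Player 2): min(15, 3, 14) = 3
D (Player 2): min(7, 12, 10) = 7
Root (Player 1): max(1, 3, 7) = 7
Player 1 picks the child with the highest value: D (value 7).

D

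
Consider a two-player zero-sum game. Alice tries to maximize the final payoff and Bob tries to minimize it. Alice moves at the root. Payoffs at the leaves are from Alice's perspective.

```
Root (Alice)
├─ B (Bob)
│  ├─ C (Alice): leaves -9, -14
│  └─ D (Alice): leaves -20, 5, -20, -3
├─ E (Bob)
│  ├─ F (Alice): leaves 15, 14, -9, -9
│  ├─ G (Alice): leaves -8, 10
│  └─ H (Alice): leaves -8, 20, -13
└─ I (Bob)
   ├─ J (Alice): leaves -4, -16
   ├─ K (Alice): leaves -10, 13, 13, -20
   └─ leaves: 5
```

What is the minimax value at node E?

F: max(15, 14, -9, -9) = 15
G: max(-8, 10) = 10
H: max(-8, 20, -13) = 20
E: min(15, 10, 20) = 10

10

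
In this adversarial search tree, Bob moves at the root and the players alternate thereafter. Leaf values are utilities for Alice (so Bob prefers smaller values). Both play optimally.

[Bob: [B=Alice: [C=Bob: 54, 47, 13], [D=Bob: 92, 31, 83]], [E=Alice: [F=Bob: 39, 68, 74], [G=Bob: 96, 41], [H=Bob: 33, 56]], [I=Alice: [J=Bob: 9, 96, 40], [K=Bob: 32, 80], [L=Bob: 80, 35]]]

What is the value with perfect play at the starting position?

C (Bob): min(54, 47, 13) = 13
D (Bob): min(92, 31, 83) = 31
B (Alice): max(13, 31) = 31
F (Bob): min(39, 68, 74) = 39
G (Bob): min(96, 41) = 41
H (Bob): min(33, 56) = 33
E (Alice): max(39, 41, 33) = 41
J (Bob): min(9, 96, 40) = 9
K (Bob): min(32, 80) = 32
L (Bob): min(80, 35) = 35
I (Alice): max(9, 32, 35) = 35
Root (Bob): min(31, 41, 35) = 31

31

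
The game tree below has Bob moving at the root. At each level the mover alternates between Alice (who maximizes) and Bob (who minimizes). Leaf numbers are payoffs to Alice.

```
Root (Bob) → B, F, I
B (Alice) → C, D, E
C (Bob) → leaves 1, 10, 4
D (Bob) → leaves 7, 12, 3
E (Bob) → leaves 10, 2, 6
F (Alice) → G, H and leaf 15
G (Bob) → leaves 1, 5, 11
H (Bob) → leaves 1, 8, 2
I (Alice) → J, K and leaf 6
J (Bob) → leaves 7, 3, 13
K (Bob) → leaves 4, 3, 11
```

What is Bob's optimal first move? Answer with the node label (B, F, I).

C (Bob): min(1, 10, 4) = 1
D (Bob): min(7, 12, 3) = 3
E (Bob): min(10, 2, 6) = 2
B (Alice): max(1, 3, 2) = 3
G (Bob): min(1, 5, 11) = 1
H (Bob): min(1, 8, 2) = 1
F (Alice): max(1, 1, 15) = 15
J (Bob): min(7, 3, 13) = 3
K (Bob): min(4, 3, 11) = 3
I (Alice): max(3, 3, 6) = 6
Root (Bob): min(3, 15, 6) = 3
Bob picks the child with the lowest value: B (value 3).

B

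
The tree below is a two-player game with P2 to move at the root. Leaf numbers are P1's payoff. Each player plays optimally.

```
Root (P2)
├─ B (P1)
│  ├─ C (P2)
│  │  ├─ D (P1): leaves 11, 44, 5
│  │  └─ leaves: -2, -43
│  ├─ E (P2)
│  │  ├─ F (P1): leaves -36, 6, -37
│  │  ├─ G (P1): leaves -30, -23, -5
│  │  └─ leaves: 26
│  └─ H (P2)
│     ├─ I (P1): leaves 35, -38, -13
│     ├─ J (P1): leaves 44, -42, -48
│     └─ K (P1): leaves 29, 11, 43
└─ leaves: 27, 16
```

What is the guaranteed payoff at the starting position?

D (P1): max(11, 44, 5) = 44
C (P2): min(44, -2, -43) = -43
F (P1): max(-36, 6, -37) = 6
G (P1): max(-30, -23, -5) = -5
E (P2): min(6, -5, 26) = -5
I (P1): max(35, -38, -13) = 35
J (P1): max(44, -42, -48) = 44
K (P1): max(29, 11, 43) = 43
H (P2): min(35, 44, 43) = 35
B (P1): max(-43, -5, 35) = 35
Root (P2): min(35, 27, 16) = 16

16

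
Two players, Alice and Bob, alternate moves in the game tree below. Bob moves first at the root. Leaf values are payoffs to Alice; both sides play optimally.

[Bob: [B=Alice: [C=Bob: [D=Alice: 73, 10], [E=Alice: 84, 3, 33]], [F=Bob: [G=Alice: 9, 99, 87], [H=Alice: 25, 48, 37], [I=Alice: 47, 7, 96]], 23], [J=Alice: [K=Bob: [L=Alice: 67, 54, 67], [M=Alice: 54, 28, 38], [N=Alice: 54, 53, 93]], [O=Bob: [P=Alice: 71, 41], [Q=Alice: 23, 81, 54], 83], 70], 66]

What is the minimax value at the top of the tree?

66

D (Alice): max(73, 10) = 73
E (Alice): max(84, 3, 33) = 84
C (Bob): min(73, 84) = 73
G (Alice): max(9, 99, 87) = 99
H (Alice): max(25, 48, 37) = 48
I (Alice): max(47, 7, 96) = 96
F (Bob): min(99, 48, 96) = 48
B (Alice): max(73, 48, 23) = 73
L (Alice): max(67, 54, 67) = 67
M (Alice): max(54, 28, 38) = 54
N (Alice): max(54, 53, 93) = 93
K (Bob): min(67, 54, 93) = 54
P (Alice): max(71, 41) = 71
Q (Alice): max(23, 81, 54) = 81
O (Bob): min(71, 81, 83) = 71
J (Alice): max(54, 71, 70) = 71
Root (Bob): min(73, 71, 66) = 66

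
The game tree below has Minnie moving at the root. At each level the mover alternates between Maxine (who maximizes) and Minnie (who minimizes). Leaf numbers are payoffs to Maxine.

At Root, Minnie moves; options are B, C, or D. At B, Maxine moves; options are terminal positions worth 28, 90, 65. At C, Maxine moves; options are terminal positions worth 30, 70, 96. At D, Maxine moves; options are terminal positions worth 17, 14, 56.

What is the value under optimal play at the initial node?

56

B (Maxine): max(28, 90, 65) = 90
C (Maxine): max(30, 70, 96) = 96
D (Maxine): max(17, 14, 56) = 56
Root (Minnie): min(90, 96, 56) = 56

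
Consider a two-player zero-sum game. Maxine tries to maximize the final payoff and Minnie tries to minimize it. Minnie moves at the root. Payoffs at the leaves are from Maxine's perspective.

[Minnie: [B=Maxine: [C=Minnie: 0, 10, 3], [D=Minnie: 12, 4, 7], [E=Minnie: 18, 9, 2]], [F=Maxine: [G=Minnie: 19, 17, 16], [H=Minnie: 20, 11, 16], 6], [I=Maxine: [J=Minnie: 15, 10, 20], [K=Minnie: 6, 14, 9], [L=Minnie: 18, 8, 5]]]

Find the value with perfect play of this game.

C (Minnie): min(0, 10, 3) = 0
D (Minnie): min(12, 4, 7) = 4
E (Minnie): min(18, 9, 2) = 2
B (Maxine): max(0, 4, 2) = 4
G (Minnie): min(19, 17, 16) = 16
H (Minnie): min(20, 11, 16) = 11
F (Maxine): max(16, 11, 6) = 16
J (Minnie): min(15, 10, 20) = 10
K (Minnie): min(6, 14, 9) = 6
L (Minnie): min(18, 8, 5) = 5
I (Maxine): max(10, 6, 5) = 10
Root (Minnie): min(4, 16, 10) = 4

4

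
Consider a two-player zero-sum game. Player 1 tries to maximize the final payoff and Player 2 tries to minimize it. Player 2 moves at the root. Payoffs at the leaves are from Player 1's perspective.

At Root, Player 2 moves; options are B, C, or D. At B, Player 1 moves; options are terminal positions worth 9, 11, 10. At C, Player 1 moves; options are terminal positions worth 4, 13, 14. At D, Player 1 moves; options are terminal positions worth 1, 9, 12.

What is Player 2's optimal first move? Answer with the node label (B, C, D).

B (Player 1): max(9, 11, 10) = 11
C (Player 1): max(4, 13, 14) = 14
D (Player 1): max(1, 9, 12) = 12
Root (Player 2): min(11, 14, 12) = 11
Player 2 picks the child with the lowest value: B (value 11).

B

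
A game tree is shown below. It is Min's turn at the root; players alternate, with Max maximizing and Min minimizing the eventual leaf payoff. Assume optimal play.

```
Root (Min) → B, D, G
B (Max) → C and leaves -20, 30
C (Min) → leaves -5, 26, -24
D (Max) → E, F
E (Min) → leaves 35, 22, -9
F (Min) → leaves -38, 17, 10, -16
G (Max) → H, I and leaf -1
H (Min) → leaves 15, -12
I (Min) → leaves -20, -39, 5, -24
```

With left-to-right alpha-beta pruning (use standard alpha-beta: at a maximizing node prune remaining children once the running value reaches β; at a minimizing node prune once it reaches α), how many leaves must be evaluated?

C [α=-∞,β=+∞]: v=-24
B [α=-∞,β=+∞]: v=30
E [α=-∞,β=30]: v=-9
F [α=-9,β=30]: v=-38 after child 1 ≤ α → α-cutoff, skip 3
D [α=-∞,β=30]: v=-9
H [α=-∞,β=-9]: v=-12
I [α=-12,β=-9]: v=-20 after child 1 ≤ α → α-cutoff, skip 3
G [α=-∞,β=-9]: v=-1
Root [α=-∞,β=+∞]: v=-9
Leaves evaluated: 13 of 19.

13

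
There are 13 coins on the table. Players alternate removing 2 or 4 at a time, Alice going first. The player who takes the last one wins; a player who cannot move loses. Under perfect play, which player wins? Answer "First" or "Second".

Second

Positions where the player to move wins (W) vs loses (L):
i:   0  1  2  3  4  5  6  7  8  9 10 11 12 13
     L  L  W  W  W  W  L  L  W  W  W  W  L  L
Position 13 is L, so the second player wins.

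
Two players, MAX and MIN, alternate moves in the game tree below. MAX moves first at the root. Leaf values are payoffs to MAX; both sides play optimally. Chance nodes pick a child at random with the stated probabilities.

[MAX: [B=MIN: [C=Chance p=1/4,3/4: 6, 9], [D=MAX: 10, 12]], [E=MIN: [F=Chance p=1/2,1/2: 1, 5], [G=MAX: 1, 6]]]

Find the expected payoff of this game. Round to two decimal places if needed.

C (Chance): 1/4·6 + 3/4·9 = 8.25
D (MAX): max(10, 12) = 12
B (MIN): min(8.25, 12) = 8.25
F (Chance): 1/2·1 + 1/2·5 = 3
G (MAX): max(1, 6) = 6
E (MIN): min(3, 6) = 3
Root (MAX): max(8.25, 3) = 8.25

8.25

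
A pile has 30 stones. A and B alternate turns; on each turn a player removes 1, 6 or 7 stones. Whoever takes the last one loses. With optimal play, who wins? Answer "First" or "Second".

First

Positions where the player to move wins (W) vs loses (L):
i:   0  1  2  3  4  5  6  7  8  9 10 11 12 13 14 15 16 17 18 19 20 21 22 23 24 25 26 27 28 29 30
     W  L  W  L  W  L  W  W  W  W  W  W  W  L  W  L  W  L  W  W  W  W  W  W  W  L  W  L  W  L  W
Position 30 is W, so the first player wins.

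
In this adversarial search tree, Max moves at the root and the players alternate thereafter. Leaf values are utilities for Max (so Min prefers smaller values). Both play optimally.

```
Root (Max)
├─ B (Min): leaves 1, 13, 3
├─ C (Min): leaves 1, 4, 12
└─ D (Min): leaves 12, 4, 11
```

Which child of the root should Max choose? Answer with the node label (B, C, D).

B (Min): min(1, 13, 3) = 1
C (Min): min(1, 4, 12) = 1
D (Min): min(12, 4, 11) = 4
Root (Max): max(1, 1, 4) = 4
Max picks the child with the highest value: D (value 4).

D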